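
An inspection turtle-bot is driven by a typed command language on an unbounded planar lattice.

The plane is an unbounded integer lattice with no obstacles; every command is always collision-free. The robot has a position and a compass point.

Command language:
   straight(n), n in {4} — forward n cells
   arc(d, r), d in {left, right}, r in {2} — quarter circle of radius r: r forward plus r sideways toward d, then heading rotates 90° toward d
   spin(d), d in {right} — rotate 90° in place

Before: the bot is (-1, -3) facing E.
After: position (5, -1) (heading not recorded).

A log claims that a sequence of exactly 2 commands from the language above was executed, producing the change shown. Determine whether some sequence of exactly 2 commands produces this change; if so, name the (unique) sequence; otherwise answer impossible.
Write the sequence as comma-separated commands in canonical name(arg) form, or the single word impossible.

straight(4), arc(left, 2)

key: order matters: swapping straight(4) and arc(left, 2) lands elsewhere
t0: (-1, -3) facing E
1. straight(4) → (3, -3) facing E
2. arc(left, 2) → (5, -1) facing N
no rival 2-sequence matches.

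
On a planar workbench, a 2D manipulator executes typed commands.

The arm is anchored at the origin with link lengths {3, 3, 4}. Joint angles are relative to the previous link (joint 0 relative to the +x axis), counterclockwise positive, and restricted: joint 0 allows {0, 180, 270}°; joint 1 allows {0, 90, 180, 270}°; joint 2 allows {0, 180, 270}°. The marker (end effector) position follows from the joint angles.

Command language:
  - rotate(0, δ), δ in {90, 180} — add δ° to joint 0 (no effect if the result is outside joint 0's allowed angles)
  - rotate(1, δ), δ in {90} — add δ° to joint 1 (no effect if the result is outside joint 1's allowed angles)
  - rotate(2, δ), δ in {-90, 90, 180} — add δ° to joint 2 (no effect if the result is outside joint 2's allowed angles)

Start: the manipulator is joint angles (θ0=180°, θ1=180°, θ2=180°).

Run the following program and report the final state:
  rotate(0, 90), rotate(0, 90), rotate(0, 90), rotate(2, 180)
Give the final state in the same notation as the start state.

joint angles (θ0=0°, θ1=180°, θ2=0°)

initial: joint angles (θ0=180°, θ1=180°, θ2=180°)
step 1 (rotate(0, 90)): joint angles (θ0=270°, θ1=180°, θ2=180°)
step 2 (rotate(0, 90)): joint angles (θ0=0°, θ1=180°, θ2=180°)
step 3 (rotate(0, 90)): joint angles (θ0=0°, θ1=180°, θ2=180°)
step 4 (rotate(2, 180)): joint angles (θ0=0°, θ1=180°, θ2=0°)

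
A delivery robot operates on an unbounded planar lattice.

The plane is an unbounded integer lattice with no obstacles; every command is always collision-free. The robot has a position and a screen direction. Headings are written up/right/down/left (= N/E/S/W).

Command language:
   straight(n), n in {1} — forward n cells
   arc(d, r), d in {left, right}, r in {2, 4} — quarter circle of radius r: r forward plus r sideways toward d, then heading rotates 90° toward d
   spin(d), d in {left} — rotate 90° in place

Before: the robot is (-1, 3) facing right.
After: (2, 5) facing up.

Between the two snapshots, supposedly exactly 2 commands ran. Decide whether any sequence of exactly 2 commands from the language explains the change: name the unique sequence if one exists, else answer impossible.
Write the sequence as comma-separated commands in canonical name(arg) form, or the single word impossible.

straight(1), arc(left, 2)

key: running arc(left, 2) before straight(1) would end elsewhere — order is forced
begin: (-1, 3) facing right
t=1 straight(1) ⇒ (0, 3) facing right
t=2 arc(left, 2) ⇒ (2, 5) facing up
no rival 2-sequence matches.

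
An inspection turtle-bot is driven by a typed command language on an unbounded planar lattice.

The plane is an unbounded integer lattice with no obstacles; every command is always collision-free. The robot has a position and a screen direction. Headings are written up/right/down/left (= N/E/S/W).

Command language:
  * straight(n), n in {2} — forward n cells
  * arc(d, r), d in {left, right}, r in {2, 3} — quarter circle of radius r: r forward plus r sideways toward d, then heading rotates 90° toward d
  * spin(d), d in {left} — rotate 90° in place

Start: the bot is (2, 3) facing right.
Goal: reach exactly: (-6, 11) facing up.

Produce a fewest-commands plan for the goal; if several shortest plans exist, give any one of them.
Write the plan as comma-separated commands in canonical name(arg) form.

begin: (2, 3) facing right
1. spin(left) → (2, 3) facing up
2. straight(2) → (2, 5) facing up
3. arc(left, 3) → (-1, 8) facing left
4. straight(2) → (-3, 8) facing left
5. arc(right, 3) → (-6, 11) facing up
no 4-step plan works, so 5 is optimal.

spin(left), straight(2), arc(left, 3), straight(2), arc(right, 3)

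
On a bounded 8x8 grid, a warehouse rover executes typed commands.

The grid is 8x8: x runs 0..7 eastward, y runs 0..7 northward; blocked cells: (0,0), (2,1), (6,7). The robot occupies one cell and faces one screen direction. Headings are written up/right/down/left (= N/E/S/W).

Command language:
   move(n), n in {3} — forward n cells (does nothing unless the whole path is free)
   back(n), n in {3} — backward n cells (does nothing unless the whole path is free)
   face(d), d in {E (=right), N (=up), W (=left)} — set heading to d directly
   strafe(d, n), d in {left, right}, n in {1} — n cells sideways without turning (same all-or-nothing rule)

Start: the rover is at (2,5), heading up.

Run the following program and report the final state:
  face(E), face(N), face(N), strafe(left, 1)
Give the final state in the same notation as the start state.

at (1,5), heading up

t0: at (2,5), heading up
1. face(E) → at (2,5), heading right
2. face(N) → at (2,5), heading up
3. face(N) → at (2,5), heading up
4. strafe(left, 1) → at (1,5), heading up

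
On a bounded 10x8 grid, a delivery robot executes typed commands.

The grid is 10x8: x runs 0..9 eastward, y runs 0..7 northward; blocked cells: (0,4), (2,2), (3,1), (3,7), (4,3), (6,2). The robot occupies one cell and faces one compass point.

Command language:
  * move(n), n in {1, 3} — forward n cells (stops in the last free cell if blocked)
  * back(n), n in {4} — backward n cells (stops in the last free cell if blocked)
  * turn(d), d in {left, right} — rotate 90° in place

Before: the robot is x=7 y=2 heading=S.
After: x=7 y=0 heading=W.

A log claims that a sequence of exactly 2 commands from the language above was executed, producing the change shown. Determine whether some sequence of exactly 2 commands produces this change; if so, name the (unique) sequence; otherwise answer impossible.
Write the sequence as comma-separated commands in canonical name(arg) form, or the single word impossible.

move(3), turn(right)

key: position moved to (7,0) AND the heading swung to W — translation plus rotation needed
initial: x=7 y=2 heading=S
step 1 (move(3)): x=7 y=0 heading=S
step 2 (turn(right)): x=7 y=0 heading=W
all 25 alternatives checked — unique.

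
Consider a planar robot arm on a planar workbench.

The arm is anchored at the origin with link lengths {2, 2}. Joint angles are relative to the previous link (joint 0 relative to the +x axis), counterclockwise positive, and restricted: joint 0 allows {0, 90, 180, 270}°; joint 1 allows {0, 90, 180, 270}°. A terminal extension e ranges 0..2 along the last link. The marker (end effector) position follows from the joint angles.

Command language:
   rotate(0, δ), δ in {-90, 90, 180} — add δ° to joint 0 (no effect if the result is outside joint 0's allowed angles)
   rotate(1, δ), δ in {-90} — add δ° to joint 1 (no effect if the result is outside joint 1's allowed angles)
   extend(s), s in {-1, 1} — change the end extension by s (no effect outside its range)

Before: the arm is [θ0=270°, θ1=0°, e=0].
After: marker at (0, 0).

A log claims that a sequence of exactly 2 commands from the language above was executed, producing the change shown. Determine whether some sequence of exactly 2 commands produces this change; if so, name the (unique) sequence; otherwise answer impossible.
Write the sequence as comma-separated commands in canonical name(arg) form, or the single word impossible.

rotate(1, -90), rotate(1, -90)

initial: [θ0=270°, θ1=0°, e=0]
[1] after rotate(1, -90): [θ0=270°, θ1=270°, e=0]
[2] after rotate(1, -90): [θ0=270°, θ1=180°, e=0]
uniquely the one of 36 2-step routes that fits.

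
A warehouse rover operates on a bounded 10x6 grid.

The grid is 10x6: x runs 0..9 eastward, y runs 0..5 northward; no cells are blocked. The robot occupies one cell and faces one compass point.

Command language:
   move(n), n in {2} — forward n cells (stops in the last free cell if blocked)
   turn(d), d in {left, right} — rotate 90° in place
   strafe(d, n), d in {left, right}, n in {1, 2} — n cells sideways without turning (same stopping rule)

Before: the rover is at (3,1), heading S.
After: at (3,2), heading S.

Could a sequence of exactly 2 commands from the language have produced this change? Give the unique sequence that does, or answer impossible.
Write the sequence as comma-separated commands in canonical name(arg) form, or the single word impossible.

impossible

all 49 sequences checked — none match.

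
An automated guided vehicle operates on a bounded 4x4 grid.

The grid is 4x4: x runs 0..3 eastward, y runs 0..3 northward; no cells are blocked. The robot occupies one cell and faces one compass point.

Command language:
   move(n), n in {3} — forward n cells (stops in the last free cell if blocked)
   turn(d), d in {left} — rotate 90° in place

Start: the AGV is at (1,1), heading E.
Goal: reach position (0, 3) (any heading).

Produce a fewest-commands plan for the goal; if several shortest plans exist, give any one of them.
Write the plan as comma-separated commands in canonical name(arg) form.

turn(left), move(3), turn(left), move(3)

start: at (1,1), heading E
[1] after turn(left): at (1,1), heading N
[2] after move(3): at (1,3), heading N
[3] after turn(left): at (1,3), heading W
[4] after move(3): at (0,3), heading W
nothing shorter than 4 reaches the goal.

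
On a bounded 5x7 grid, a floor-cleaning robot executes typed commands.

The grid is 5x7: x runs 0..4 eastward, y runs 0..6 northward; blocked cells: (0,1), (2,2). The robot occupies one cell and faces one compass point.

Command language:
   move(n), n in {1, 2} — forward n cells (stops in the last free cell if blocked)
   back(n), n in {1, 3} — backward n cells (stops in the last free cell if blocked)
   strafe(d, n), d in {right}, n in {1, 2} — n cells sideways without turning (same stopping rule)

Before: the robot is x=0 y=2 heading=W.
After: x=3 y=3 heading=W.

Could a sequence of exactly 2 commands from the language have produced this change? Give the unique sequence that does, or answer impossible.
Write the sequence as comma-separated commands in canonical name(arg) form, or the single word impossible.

strafe(right, 1), back(3)

key: still facing W at the end — nothing in the sequence rotates
initial: x=0 y=2 heading=W
[1] after strafe(right, 1): x=0 y=3 heading=W
[2] after back(3): x=3 y=3 heading=W
all 36 alternatives checked — unique.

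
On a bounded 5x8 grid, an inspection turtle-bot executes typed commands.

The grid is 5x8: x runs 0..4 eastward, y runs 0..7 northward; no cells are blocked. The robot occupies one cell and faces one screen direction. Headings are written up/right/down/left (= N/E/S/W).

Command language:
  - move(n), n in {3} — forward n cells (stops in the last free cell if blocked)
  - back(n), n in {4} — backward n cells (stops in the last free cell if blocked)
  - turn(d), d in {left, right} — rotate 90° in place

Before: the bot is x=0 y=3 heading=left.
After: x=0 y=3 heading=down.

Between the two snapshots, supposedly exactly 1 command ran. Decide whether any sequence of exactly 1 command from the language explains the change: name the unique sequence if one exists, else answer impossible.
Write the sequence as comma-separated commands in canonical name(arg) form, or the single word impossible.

key: parked at (0,3) the whole time — nothing moves the robot
t0: x=0 y=3 heading=left
1. turn(left) → x=0 y=3 heading=down
uniquely the one of 4 1-step routes that fits.

turn(left)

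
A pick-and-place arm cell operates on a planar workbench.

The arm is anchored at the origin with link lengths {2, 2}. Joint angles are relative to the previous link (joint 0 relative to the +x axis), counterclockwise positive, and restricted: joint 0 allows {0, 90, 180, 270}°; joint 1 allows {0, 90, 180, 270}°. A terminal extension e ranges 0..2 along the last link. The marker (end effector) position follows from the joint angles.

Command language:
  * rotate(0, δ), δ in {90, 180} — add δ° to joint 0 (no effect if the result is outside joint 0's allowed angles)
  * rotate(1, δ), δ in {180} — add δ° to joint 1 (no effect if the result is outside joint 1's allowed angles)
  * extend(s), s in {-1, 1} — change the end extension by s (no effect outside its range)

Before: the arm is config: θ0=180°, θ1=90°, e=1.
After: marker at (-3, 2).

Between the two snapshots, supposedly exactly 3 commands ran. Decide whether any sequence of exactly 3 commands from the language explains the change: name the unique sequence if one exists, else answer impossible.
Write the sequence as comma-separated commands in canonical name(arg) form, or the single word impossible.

rotate(0, 90), rotate(0, 90), rotate(0, 90)

t0: config: θ0=180°, θ1=90°, e=1
1. rotate(0, 90) → config: θ0=270°, θ1=90°, e=1
2. rotate(0, 90) → config: θ0=0°, θ1=90°, e=1
3. rotate(0, 90) → config: θ0=90°, θ1=90°, e=1
uniquely the one of 125 3-step routes that fits.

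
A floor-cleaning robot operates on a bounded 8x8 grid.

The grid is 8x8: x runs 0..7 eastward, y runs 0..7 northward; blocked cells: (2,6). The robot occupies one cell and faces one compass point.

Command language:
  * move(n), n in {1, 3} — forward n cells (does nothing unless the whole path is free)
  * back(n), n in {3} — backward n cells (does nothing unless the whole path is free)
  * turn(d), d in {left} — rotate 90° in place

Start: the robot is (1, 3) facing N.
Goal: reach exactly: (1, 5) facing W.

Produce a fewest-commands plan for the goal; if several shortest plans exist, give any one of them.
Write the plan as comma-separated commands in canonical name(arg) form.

initial: (1, 3) facing N
step 1 (move(1)): (1, 4) facing N
step 2 (move(1)): (1, 5) facing N
step 3 (turn(left)): (1, 5) facing W
shorter routes all fall short; 3 is best.

move(1), move(1), turn(left)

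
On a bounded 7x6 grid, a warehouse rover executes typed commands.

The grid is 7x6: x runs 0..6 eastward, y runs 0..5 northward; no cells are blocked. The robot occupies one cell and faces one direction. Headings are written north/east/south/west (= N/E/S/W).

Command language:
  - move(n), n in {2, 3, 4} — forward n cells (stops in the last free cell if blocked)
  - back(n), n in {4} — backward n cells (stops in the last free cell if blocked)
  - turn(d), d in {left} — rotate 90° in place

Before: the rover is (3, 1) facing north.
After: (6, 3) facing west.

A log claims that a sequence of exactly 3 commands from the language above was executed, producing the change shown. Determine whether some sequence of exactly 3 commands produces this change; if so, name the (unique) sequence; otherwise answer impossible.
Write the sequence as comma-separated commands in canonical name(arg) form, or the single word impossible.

key: position moved to (6,3) AND the heading swung to W — translation plus rotation needed
initial: (3, 1) facing north
step 1 (move(2)): (3, 3) facing north
step 2 (turn(left)): (3, 3) facing west
step 3 (back(4)): (6, 3) facing west
no rival 3-sequence matches.

move(2), turn(left), back(4)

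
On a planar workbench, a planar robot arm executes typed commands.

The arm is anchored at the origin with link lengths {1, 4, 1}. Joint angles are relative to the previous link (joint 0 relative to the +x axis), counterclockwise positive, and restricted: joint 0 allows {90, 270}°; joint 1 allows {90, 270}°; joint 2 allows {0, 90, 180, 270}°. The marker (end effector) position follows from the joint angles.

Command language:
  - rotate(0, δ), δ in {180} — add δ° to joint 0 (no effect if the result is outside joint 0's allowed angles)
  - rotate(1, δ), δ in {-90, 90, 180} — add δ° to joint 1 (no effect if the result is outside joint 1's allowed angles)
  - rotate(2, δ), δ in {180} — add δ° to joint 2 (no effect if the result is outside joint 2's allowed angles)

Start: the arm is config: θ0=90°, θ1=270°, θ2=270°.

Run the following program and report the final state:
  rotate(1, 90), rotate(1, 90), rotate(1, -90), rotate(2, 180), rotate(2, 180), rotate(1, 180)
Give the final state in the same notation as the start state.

config: θ0=90°, θ1=90°, θ2=270°

from: config: θ0=90°, θ1=270°, θ2=270°
t=1 rotate(1, 90) ⇒ config: θ0=90°, θ1=270°, θ2=270°
t=2 rotate(1, 90) ⇒ config: θ0=90°, θ1=270°, θ2=270°
t=3 rotate(1, -90) ⇒ config: θ0=90°, θ1=270°, θ2=270°
t=4 rotate(2, 180) ⇒ config: θ0=90°, θ1=270°, θ2=90°
t=5 rotate(2, 180) ⇒ config: θ0=90°, θ1=270°, θ2=270°
t=6 rotate(1, 180) ⇒ config: θ0=90°, θ1=90°, θ2=270°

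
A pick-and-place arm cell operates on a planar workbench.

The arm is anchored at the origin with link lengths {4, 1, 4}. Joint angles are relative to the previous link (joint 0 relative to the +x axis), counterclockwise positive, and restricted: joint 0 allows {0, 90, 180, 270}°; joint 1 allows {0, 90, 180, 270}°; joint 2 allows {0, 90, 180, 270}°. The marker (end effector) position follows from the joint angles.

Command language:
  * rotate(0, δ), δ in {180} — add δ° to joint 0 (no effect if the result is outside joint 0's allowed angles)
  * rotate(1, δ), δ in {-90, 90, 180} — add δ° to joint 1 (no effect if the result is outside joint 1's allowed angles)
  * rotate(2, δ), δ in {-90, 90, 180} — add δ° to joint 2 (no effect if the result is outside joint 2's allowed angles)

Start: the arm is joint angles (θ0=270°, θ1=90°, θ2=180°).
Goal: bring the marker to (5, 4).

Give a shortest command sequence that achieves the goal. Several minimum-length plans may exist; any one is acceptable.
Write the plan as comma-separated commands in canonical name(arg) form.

rotate(2, 180), rotate(0, 180), rotate(1, 180)

start: joint angles (θ0=270°, θ1=90°, θ2=180°)
step 1 (rotate(2, 180)): joint angles (θ0=270°, θ1=90°, θ2=0°)
step 2 (rotate(0, 180)): joint angles (θ0=90°, θ1=90°, θ2=0°)
step 3 (rotate(1, 180)): joint angles (θ0=90°, θ1=270°, θ2=0°)
no 2-step plan works, so 3 is optimal.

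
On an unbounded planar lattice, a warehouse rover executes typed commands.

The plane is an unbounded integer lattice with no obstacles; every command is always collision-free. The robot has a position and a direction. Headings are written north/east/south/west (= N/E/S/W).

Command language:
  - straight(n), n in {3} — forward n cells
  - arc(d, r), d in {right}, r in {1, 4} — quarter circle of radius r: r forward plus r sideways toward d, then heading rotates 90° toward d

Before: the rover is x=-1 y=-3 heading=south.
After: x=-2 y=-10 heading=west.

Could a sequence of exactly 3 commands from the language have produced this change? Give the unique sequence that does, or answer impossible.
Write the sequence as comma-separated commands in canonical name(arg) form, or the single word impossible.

key: cell and facing (now W) both changed — the 3 commands mix motion and turning
initial: x=-1 y=-3 heading=south
t=1 straight(3) ⇒ x=-1 y=-6 heading=south
t=2 straight(3) ⇒ x=-1 y=-9 heading=south
t=3 arc(right, 1) ⇒ x=-2 y=-10 heading=west
no other 3-command option fits: unique.

straight(3), straight(3), arc(right, 1)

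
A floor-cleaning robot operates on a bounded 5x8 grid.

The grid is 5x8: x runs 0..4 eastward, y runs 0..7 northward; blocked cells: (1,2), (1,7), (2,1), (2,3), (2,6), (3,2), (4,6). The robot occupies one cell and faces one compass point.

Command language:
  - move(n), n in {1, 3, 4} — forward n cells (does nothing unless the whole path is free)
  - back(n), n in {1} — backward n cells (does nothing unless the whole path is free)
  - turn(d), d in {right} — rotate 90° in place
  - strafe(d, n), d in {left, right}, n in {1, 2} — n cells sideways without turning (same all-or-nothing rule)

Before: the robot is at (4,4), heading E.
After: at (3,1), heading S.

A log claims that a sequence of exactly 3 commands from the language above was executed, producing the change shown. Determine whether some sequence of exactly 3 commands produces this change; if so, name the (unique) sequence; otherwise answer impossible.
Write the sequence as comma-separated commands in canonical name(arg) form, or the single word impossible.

turn(right), move(3), strafe(right, 1)

key: running strafe(right, 1) before turn(right) would end elsewhere — order is forced
begin: at (4,4), heading E
step 1 (turn(right)): at (4,4), heading S
step 2 (move(3)): at (4,1), heading S
step 3 (strafe(right, 1)): at (3,1), heading S
no rival 3-sequence matches.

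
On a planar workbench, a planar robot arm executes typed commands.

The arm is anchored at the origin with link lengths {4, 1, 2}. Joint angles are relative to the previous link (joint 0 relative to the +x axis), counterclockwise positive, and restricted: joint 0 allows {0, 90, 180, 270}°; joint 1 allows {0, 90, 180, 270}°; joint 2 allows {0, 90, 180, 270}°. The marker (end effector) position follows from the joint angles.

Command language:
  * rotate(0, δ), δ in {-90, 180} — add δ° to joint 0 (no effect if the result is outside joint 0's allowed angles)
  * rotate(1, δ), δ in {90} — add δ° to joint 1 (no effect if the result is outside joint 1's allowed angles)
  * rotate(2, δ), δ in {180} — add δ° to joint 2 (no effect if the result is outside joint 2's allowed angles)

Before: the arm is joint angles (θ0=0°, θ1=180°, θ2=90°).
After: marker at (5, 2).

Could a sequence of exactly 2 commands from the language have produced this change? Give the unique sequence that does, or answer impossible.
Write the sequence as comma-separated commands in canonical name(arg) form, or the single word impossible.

rotate(1, 90), rotate(1, 90)

begin: joint angles (θ0=0°, θ1=180°, θ2=90°)
1. rotate(1, 90) → joint angles (θ0=0°, θ1=270°, θ2=90°)
2. rotate(1, 90) → joint angles (θ0=0°, θ1=0°, θ2=90°)
no other 2-command option fits: unique.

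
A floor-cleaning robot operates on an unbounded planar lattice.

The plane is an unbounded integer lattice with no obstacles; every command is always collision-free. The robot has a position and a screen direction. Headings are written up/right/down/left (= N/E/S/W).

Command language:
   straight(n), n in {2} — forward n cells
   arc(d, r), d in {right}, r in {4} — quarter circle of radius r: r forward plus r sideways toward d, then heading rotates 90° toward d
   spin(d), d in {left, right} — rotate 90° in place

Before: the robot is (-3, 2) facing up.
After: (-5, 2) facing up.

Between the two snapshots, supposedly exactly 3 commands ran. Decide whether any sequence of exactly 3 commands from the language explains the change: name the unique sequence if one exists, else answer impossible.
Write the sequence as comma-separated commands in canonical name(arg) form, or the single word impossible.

spin(left), straight(2), spin(right)

key: running spin(right) before spin(left) would end elsewhere — order is forced
start: (-3, 2) facing up
1. spin(left) → (-3, 2) facing left
2. straight(2) → (-5, 2) facing left
3. spin(right) → (-5, 2) facing up
uniquely the one of 64 3-step routes that fits.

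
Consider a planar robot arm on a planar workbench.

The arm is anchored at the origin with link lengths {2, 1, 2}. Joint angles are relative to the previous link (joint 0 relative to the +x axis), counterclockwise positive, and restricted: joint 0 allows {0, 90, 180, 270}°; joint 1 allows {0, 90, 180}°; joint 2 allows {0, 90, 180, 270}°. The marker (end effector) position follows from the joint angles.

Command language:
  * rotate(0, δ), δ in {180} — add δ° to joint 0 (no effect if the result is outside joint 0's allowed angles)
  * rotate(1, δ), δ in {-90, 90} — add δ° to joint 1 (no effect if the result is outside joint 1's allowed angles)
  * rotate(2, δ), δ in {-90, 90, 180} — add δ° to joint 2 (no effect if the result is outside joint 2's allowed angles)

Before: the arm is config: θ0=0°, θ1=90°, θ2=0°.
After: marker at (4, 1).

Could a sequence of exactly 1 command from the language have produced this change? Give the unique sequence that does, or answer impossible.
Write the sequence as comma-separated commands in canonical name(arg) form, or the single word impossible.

rotate(2, -90)

from: config: θ0=0°, θ1=90°, θ2=0°
t=1 rotate(2, -90) ⇒ config: θ0=0°, θ1=90°, θ2=270°
no other 1-command option fits: unique.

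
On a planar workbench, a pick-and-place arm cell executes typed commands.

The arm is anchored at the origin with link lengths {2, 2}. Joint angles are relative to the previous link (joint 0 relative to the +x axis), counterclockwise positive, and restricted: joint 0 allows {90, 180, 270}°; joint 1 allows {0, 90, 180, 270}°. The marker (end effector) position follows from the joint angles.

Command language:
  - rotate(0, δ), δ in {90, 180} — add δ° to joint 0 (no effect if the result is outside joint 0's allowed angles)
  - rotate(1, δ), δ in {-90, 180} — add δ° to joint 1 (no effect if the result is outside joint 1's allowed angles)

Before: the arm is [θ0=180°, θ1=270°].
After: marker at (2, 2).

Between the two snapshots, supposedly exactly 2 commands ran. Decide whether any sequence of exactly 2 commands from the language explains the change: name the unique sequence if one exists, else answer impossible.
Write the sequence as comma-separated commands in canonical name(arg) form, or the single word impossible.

rotate(0, 90), rotate(0, 180)

key: order matters: swapping rotate(0, 90) and rotate(0, 180) lands elsewhere
from: [θ0=180°, θ1=270°]
t=1 rotate(0, 90) ⇒ [θ0=270°, θ1=270°]
t=2 rotate(0, 180) ⇒ [θ0=90°, θ1=270°]
uniquely the one of 16 2-step routes that fits.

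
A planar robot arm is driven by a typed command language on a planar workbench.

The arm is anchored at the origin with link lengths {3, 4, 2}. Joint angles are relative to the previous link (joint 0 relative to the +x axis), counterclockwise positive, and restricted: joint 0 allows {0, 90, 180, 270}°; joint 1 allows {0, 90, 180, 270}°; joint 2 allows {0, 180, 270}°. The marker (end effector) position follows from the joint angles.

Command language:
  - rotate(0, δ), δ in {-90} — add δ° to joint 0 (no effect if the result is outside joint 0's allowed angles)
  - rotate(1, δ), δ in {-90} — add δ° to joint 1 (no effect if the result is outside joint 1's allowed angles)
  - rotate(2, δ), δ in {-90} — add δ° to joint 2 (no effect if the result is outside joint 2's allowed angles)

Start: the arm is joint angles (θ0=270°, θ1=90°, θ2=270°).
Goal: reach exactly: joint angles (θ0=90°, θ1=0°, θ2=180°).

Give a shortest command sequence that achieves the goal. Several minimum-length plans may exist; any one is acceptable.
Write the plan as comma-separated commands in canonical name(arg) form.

rotate(0, -90), rotate(0, -90), rotate(1, -90), rotate(2, -90)

t0: joint angles (θ0=270°, θ1=90°, θ2=270°)
step 1 (rotate(0, -90)): joint angles (θ0=180°, θ1=90°, θ2=270°)
step 2 (rotate(0, -90)): joint angles (θ0=90°, θ1=90°, θ2=270°)
step 3 (rotate(1, -90)): joint angles (θ0=90°, θ1=0°, θ2=270°)
step 4 (rotate(2, -90)): joint angles (θ0=90°, θ1=0°, θ2=180°)
minimal: 4 command(s), checked below 4.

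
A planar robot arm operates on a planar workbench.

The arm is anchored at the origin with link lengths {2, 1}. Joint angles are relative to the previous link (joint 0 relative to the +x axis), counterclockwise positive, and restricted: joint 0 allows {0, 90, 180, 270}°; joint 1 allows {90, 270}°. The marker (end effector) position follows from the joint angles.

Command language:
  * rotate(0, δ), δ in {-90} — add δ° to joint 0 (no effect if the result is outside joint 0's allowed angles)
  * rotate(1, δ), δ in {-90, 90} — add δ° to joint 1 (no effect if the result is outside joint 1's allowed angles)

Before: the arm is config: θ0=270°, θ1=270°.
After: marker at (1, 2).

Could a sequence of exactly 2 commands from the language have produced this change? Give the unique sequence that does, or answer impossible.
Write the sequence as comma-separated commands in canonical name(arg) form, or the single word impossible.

from: config: θ0=270°, θ1=270°
[1] after rotate(0, -90): config: θ0=180°, θ1=270°
[2] after rotate(0, -90): config: θ0=90°, θ1=270°
all 9 alternatives checked — unique.

rotate(0, -90), rotate(0, -90)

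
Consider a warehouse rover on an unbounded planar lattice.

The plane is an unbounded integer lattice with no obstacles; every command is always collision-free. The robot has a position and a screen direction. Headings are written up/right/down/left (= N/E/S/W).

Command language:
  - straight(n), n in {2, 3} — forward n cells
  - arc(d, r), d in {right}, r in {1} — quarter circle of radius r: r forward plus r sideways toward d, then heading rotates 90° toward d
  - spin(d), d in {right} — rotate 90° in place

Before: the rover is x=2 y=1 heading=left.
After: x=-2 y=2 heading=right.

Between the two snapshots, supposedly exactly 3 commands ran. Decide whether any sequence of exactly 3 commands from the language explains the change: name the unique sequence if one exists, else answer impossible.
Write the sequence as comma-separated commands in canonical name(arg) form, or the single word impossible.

key: position moved to (-2,2) AND the heading swung to E — translation plus rotation needed
start: x=2 y=1 heading=left
t=1 straight(3) ⇒ x=-1 y=1 heading=left
t=2 arc(right, 1) ⇒ x=-2 y=2 heading=up
t=3 spin(right) ⇒ x=-2 y=2 heading=right
no rival 3-sequence matches.

straight(3), arc(right, 1), spin(right)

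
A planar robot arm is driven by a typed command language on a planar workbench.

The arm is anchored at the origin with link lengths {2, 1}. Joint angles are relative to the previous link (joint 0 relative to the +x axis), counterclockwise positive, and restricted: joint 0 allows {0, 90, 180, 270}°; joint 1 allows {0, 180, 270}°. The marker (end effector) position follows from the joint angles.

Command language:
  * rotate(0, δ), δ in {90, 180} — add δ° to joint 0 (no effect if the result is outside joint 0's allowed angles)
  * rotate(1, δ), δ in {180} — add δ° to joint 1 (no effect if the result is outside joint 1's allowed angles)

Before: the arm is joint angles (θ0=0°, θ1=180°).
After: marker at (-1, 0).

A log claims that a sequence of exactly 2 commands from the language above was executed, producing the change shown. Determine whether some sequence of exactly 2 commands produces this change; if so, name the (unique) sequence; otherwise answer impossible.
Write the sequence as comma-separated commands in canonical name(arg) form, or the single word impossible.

rotate(0, 90), rotate(0, 90)

initial: joint angles (θ0=0°, θ1=180°)
1. rotate(0, 90) → joint angles (θ0=90°, θ1=180°)
2. rotate(0, 90) → joint angles (θ0=180°, θ1=180°)
no rival 2-sequence matches.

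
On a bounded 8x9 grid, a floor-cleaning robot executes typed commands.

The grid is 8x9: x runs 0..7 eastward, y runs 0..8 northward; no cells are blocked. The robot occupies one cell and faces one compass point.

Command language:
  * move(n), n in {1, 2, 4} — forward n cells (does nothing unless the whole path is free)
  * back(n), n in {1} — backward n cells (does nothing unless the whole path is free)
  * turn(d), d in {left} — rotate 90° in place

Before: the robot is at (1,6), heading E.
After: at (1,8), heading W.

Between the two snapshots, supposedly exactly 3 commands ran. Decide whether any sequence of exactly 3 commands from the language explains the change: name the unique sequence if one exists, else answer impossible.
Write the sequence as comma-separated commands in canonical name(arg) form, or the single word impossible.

turn(left), move(2), turn(left)

key: cell and facing (now W) both changed — the 3 commands mix motion and turning
from: at (1,6), heading E
1. turn(left) → at (1,6), heading N
2. move(2) → at (1,8), heading N
3. turn(left) → at (1,8), heading W
uniquely the one of 125 3-step routes that fits.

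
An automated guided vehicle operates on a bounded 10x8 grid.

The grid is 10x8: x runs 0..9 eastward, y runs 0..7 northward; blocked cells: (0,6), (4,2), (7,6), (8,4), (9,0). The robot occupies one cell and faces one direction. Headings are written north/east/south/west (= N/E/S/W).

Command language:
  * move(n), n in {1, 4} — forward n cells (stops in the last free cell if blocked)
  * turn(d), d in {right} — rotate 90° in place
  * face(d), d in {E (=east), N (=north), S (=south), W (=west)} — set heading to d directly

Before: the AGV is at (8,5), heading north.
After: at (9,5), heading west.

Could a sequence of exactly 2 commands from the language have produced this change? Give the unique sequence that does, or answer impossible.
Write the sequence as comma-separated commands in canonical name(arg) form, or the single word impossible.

all 49 sequences checked — none match.

impossible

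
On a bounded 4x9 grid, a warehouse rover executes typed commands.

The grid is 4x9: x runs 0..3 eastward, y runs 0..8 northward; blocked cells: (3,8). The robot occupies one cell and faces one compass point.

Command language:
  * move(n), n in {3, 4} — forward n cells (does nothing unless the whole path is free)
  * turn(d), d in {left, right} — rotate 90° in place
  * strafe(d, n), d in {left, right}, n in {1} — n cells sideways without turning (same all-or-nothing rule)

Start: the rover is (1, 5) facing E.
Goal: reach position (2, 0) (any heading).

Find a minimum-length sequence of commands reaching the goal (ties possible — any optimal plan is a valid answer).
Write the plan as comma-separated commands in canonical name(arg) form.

begin: (1, 5) facing E
[1] after strafe(right, 1): (1, 4) facing E
[2] after turn(right): (1, 4) facing S
[3] after move(4): (1, 0) facing S
[4] after strafe(left, 1): (2, 0) facing S
no 3-step plan works, so 4 is optimal.

strafe(right, 1), turn(right), move(4), strafe(left, 1)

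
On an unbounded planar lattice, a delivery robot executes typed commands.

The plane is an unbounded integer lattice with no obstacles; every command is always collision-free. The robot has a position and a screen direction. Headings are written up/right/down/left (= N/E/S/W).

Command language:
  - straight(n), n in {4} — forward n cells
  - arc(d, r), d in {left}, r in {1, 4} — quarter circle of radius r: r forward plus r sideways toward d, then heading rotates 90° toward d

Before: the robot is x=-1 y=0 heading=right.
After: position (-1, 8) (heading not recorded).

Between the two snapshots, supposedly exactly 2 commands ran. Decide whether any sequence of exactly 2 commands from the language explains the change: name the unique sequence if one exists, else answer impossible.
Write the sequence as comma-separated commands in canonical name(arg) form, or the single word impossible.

begin: x=-1 y=0 heading=right
step 1 (arc(left, 4)): x=3 y=4 heading=up
step 2 (arc(left, 4)): x=-1 y=8 heading=left
no other 2-command option fits: unique.

arc(left, 4), arc(left, 4)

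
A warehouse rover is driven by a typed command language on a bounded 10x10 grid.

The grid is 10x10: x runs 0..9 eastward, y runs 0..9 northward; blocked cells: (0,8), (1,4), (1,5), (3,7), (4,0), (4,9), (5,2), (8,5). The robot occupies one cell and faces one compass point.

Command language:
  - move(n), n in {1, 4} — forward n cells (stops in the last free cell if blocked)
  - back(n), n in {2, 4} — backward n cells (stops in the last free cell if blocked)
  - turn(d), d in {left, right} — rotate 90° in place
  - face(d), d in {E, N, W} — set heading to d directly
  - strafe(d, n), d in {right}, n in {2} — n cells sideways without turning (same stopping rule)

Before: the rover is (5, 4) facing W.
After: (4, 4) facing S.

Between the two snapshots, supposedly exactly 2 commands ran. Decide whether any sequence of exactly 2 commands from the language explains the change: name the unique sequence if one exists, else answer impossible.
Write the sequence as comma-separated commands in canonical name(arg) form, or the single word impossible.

key: running turn(left) before move(1) would end elsewhere — order is forced
start: (5, 4) facing W
t=1 move(1) ⇒ (4, 4) facing W
t=2 turn(left) ⇒ (4, 4) facing S
uniquely the one of 100 2-step routes that fits.

move(1), turn(left)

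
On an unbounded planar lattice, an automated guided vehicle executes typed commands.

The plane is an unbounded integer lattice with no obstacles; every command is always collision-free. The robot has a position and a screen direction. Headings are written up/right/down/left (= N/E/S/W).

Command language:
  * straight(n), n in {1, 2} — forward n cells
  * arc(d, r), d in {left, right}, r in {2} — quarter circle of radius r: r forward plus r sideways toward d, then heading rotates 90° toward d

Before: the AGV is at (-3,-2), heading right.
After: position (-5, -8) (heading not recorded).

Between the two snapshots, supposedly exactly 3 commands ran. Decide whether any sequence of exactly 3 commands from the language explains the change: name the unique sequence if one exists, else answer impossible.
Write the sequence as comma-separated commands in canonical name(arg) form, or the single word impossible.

arc(right, 2), arc(right, 2), arc(left, 2)

key: running arc(left, 2) before arc(right, 2) would end elsewhere — order is forced
initial: at (-3,-2), heading right
step 1 (arc(right, 2)): at (-1,-4), heading down
step 2 (arc(right, 2)): at (-3,-6), heading left
step 3 (arc(left, 2)): at (-5,-8), heading down
uniquely the one of 64 3-step routes that fits.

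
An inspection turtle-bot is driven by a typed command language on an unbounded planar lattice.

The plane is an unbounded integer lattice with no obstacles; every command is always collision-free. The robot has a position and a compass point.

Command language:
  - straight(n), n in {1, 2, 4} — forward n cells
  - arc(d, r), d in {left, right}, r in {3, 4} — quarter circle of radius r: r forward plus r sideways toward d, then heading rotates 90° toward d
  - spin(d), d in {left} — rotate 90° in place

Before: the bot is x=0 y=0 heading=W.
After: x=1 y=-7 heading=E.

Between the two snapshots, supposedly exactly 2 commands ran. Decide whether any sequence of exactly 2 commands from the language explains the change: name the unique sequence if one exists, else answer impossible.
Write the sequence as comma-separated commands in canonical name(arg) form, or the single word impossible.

arc(left, 3), arc(left, 4)

key: running arc(left, 4) before arc(left, 3) would end elsewhere — order is forced
begin: x=0 y=0 heading=W
[1] after arc(left, 3): x=-3 y=-3 heading=S
[2] after arc(left, 4): x=1 y=-7 heading=E
no rival 2-sequence matches.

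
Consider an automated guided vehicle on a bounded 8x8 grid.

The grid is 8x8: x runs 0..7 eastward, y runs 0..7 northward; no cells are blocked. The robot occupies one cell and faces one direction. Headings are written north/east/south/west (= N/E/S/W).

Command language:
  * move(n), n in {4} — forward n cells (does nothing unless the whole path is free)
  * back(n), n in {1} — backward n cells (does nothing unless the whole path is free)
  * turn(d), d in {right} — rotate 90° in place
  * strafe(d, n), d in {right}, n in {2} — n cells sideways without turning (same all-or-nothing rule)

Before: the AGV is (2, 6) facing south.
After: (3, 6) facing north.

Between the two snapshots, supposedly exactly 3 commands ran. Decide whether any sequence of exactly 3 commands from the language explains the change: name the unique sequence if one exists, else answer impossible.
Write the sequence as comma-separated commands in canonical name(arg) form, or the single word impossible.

turn(right), back(1), turn(right)

key: position moved to (3,6) AND the heading swung to N — translation plus rotation needed
start: (2, 6) facing south
[1] after turn(right): (2, 6) facing west
[2] after back(1): (3, 6) facing west
[3] after turn(right): (3, 6) facing north
no rival 3-sequence matches.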